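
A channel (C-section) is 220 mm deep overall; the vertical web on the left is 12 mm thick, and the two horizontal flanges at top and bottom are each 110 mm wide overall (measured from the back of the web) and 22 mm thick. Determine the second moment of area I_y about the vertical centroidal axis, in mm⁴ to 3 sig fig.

I_y ≈ 8.44 × 10⁶ mm⁴

Split into non-overlapping primitives; take the origin at the lower-left of the bounding box.
Web: 12 × 220, A = 2 640 mm², x = 6 mm, Ī = 31 680 mm⁴.
Top flange (beyond web): 98 × 22, A = 2 156 mm², x = 61 mm, Ī = 1 725 519 mm⁴.
Bottom flange (beyond web): 98 × 22, A = 2 156 mm², x = 61 mm, Ī = 1 725 519 mm⁴.
Centroid: x̄ = ΣA·x / ΣA = 40.114 mm.
Transfer each piece to the vertical centroidal axis using Ī + A·d² with d = x − 40.114:
  web: d = -34.114 mm → contributes +3 104 006 mm⁴
  top flange (beyond web): d = 20.886 mm → contributes +2 666 027 mm⁴
  bottom flange (beyond web): d = 20.886 mm → contributes +2 666 027 mm⁴
Total I = 8 436 059 mm⁴.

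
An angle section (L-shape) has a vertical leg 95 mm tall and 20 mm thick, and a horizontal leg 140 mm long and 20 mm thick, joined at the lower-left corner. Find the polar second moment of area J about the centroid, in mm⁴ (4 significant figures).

Decompose the section into non-overlapping parts with the origin at the bottom-left of its bounding rectangle.
Vertical leg: 20 × 95, A = 1 900 mm², y = 47.5 mm, Ī = 1 428 958 mm⁴.
Horizontal leg (remainder): 120 × 20, A = 2 400 mm², y = 10 mm, Ī = 80 000 mm⁴.
Centroid: ȳ = ΣA·y / ΣA = 26.5698 mm.
Transfer each piece to the centroidal x-axis using Ī + A·d² with d = y − 26.5698:
  vertical leg: d = 20.9302 mm → contributes +2 261 300 mm⁴
  horizontal leg (remainder): d = -16.5698 mm → contributes +738 937 mm⁴
Total I = 3 000 237 mm⁴.
For the y-axis: x̄ = 49.0698 mm.
Repeating about the centroidal y-axis gives I_y = 8 139 612 mm⁴.
Polar second moment: J = I_x + I_y = 11 139 850 mm⁴.

J ≈ 1.114 × 10⁷ mm⁴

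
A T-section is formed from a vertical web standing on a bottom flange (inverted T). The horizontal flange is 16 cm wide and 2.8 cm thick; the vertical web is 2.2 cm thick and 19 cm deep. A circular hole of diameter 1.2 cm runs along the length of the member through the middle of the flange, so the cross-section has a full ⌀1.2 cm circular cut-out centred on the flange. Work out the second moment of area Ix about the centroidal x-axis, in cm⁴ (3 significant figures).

Ix ≈ 3820 cm⁴

Treat the section as a set of non-overlapping primitives; coordinates are from the bounding-box lower-left.
Flange: 16 × 2.8, A = 44.8 cm², y = 1.4 cm, Ī = 29.269 cm⁴.
Web: 2.2 × 19, A = 41.8 cm², y = 12.3 cm, Ī = 1257.5 cm⁴.
Hole (subtracted): ⌀1.2, A = 1.131 cm², y = 1.4 cm, Ī = 0.10179 cm⁴.
Centroid: ȳ = ΣA·y / ΣA = 6.7308 cm.
Transfer each piece to the centroidal x-axis using Ī + A·d² with d = y − 6.7308:
  flange: d = -5.3308 cm → contributes +1302.4 cm⁴
  web: d = 5.5692 cm → contributes +2553.9 cm⁴
  hole: d = -5.3308 cm → contributes −32.241 cm⁴
Total I = 3824.1 cm⁴.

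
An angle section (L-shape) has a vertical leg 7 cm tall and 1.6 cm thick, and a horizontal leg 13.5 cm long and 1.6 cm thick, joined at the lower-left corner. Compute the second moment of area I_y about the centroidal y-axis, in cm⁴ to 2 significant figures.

Decompose the section into non-overlapping parts with the origin at the bottom-left of its bounding rectangle.
Vertical leg: 1.6 × 7, A = 11.2 cm², x = 0.8 cm, Ī = 2.389 cm⁴.
Horizontal leg (remainder): 11.9 × 1.6, A = 19.04 cm², x = 7.55 cm, Ī = 224.7 cm⁴.
Centroid: x̄ = ΣA·x / ΣA = 5.05 cm.
Transfer each piece to the centroidal y-axis using Ī + A·d² with d = x − 5.05:
  vertical leg: d = -4.25 cm → contributes +204.7 cm⁴
  horizontal leg (remainder): d = 2.5 cm → contributes +343.7 cm⁴
Total I = 548.4 cm⁴.

I_y ≈ 550 cm⁴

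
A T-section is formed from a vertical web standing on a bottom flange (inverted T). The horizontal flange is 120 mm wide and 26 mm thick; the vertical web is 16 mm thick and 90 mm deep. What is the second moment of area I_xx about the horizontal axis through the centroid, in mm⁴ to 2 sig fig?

I_xx ≈ 4.5 × 10⁶ mm⁴

Break the section into simple shapes (no overlaps), measuring from the bottom-left corner of the bounding box.
Flange: 120 × 26, A = 3 120 mm², y = 13 mm, Ī = 175 760 mm⁴.
Web: 16 × 90, A = 1 440 mm², y = 71 mm, Ī = 972 000 mm⁴.
Centroid: ȳ = ΣA·y / ΣA = 31.32 mm.
Transfer each piece to the horizontal axis through the centroid using Ī + A·d² with d = y − 31.32:
  flange: d = -18.32 mm → contributes +1 222 421 mm⁴
  web: d = 39.68 mm → contributes +3 239 765 mm⁴
Total I = 4 462 185 mm⁴.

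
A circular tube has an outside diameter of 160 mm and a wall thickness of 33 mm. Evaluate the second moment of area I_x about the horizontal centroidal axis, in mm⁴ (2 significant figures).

Decompose the section into non-overlapping parts with the origin at the bottom-left of its bounding rectangle.
Outer circle: ⌀160, A = 20 106 mm², y = 80 mm, Ī = 32 169 909 mm⁴.
Bore (subtracted): ⌀94, A = 6 940 mm², y = 80 mm, Ī = 3 832 492 mm⁴.
By symmetry the centroid is at mid-height, ȳ = 80 mm.
All pieces are centred on the horizontal centroidal axis, so I = ΣĪ (holes subtracted) = 28 337 416 mm⁴.

I_x ≈ 2.8 × 10⁷ mm⁴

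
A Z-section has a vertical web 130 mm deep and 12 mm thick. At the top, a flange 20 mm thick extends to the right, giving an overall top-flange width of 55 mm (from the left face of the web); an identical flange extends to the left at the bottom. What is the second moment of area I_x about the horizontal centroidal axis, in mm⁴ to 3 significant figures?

I_x ≈ 7.46 × 10⁶ mm⁴

Split into non-overlapping primitives; take the origin at the lower-left of the bounding box.
Web: 12 × 130, A = 1 560 mm², y = 65 mm, Ī = 2 197 000 mm⁴.
Top flange (beyond web): 43 × 20, A = 860 mm², y = 120 mm, Ī = 28 667 mm⁴.
Bottom flange (beyond web): 43 × 20, A = 860 mm², y = 10 mm, Ī = 28 667 mm⁴.
Centroid: ȳ = ΣA·y / ΣA = 65 mm.
Transfer each piece to the horizontal centroidal axis using Ī + A·d² with d = y − 65:
  web: d = 0 mm → contributes +2 197 000 mm⁴
  top flange (beyond web): d = 55 mm → contributes +2 630 167 mm⁴
  bottom flange (beyond web): d = -55 mm → contributes +2 630 167 mm⁴
Total I = 7 457 333 mm⁴.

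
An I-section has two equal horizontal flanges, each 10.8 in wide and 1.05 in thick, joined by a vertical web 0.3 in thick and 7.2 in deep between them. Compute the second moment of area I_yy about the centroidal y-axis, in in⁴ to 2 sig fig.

Split into non-overlapping primitives; take the origin at the lower-left of the bounding box.
Bottom flange: 10.8 × 1.05, A = 11.34 in², x = 5.4 in, Ī = 110.2 in⁴.
Web: 0.3 × 7.2, A = 2.16 in², x = 5.4 in, Ī = 0.0162 in⁴.
Top flange: 10.8 × 1.05, A = 11.34 in², x = 5.4 in, Ī = 110.2 in⁴.
By symmetry the centroid is at mid-width, x̄ = 5.4 in.
All pieces are centred on the centroidal y-axis, so I = ΣĪ = 220.5 in⁴.

I_yy ≈ 220 in⁴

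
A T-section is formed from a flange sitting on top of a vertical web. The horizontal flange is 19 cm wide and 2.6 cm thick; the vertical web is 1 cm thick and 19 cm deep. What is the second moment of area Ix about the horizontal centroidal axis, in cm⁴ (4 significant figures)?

Ix ≈ 2200 cm⁴

Split into non-overlapping primitives; take the origin at the lower-left of the bounding box.
Flange: 19 × 2.6, A = 49.4 cm², y = 20.3 cm, Ī = 27.8287 cm⁴.
Web: 1 × 19, A = 19 cm², y = 9.5 cm, Ī = 571.583 cm⁴.
Centroid: ȳ = ΣA·y / ΣA = 17.3 cm.
Transfer each piece to the horizontal centroidal axis using Ī + A·d² with d = y − 17.3:
  flange: d = 3 cm → contributes +472.429 cm⁴
  web: d = -7.8 cm → contributes +1727.54 cm⁴
Total I = 2199.97 cm⁴.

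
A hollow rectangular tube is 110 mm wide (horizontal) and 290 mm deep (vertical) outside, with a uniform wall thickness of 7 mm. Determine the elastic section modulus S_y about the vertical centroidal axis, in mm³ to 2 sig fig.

S_y ≈ 2.1 × 10⁵ mm³

Decompose the section into non-overlapping parts with the origin at the bottom-left of its bounding rectangle.
Outer rectangle: 110 × 290, A = 31 900 mm², x = 55 mm, Ī = 32 165 833 mm⁴.
Inner void (subtracted): 96 × 276, A = 26 496 mm², x = 55 mm, Ī = 20 348 928 mm⁴.
By symmetry the centroid is at mid-width, x̄ = 55 mm.
All pieces are centred on the vertical centroidal axis, so I = ΣĪ (holes subtracted) = 11 816 905 mm⁴.
Extreme fibre distance c = 55 mm; S = I/c = 214 853 mm³.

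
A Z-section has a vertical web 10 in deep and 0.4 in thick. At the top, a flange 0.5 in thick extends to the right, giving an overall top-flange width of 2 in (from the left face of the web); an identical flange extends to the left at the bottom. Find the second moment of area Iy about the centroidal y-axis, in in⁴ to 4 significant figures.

Iy ≈ 1.995 in⁴

Split into non-overlapping primitives; take the origin at the lower-left of the bounding box.
Web: 0.4 × 10, A = 4 in², x = 1.8 in, Ī = 0.0533333 in⁴.
Top flange (beyond web): 1.6 × 0.5, A = 0.8 in², x = 2.8 in, Ī = 0.170667 in⁴.
Bottom flange (beyond web): 1.6 × 0.5, A = 0.8 in², x = 0.8 in, Ī = 0.170667 in⁴.
Centroid: x̄ = ΣA·x / ΣA = 1.8 in.
Transfer each piece to the centroidal y-axis using Ī + A·d² with d = x − 1.8:
  web: d = 0 in → contributes +0.0533333 in⁴
  top flange (beyond web): d = 1 in → contributes +0.970667 in⁴
  bottom flange (beyond web): d = -1 in → contributes +0.970667 in⁴
Total I = 1.99467 in⁴.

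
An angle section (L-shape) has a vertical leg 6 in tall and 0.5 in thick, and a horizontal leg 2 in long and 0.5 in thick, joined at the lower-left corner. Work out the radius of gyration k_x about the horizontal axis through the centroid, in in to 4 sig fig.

Split into non-overlapping primitives; take the origin at the lower-left of the bounding box.
Vertical leg: 0.5 × 6, A = 3 in², y = 3 in, Ī = 9 in⁴.
Horizontal leg (remainder): 1.5 × 0.5, A = 0.75 in², y = 0.25 in, Ī = 0.015625 in⁴.
Centroid: ȳ = ΣA·y / ΣA = 2.45 in.
Transfer each piece to the horizontal axis through the centroid using Ī + A·d² with d = y − 2.45:
  vertical leg: d = 0.55 in → contributes +9.9075 in⁴
  horizontal leg (remainder): d = -2.2 in → contributes +3.64563 in⁴
Total I = 13.5531 in⁴.
Radius of gyration: k = √(I/A) = √(13.5531 / 3.75) = 1.9011 in.

k_x ≈ 1.901 in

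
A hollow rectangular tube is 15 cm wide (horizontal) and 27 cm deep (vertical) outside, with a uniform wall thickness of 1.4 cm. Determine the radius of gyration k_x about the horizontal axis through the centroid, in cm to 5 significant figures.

Treat the section as a set of non-overlapping primitives; coordinates are from the bounding-box lower-left.
Outer rectangle: 15 × 27, A = 405 cm², y = 13.5 cm, Ī = 24603.75 cm⁴.
Inner void (subtracted): 12.2 × 24.2, A = 295.24 cm², y = 13.5 cm, Ī = 14408.7 cm⁴.
By symmetry the centroid is at mid-height, ȳ = 13.5 cm.
All pieces are centred on the horizontal axis through the centroid, so I = ΣĪ (holes subtracted) = 10195.05 cm⁴.
Radius of gyration: k = √(I/A) = √(10195.05 / 109.76) = 9.637685 cm.

k_x ≈ 9.6377 cm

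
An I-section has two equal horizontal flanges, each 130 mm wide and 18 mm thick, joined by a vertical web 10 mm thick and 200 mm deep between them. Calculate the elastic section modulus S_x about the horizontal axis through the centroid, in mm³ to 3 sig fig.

S_x ≈ 5.29 × 10⁵ mm³

Break the section into simple shapes (no overlaps), measuring from the bottom-left corner of the bounding box.
Bottom flange: 130 × 18, A = 2 340 mm², y = 9 mm, Ī = 63 180 mm⁴.
Web: 10 × 200, A = 2 000 mm², y = 118 mm, Ī = 6 666 667 mm⁴.
Top flange: 130 × 18, A = 2 340 mm², y = 227 mm, Ī = 63 180 mm⁴.
By symmetry the centroid is at mid-height, ȳ = 118 mm.
Transfer each piece to the horizontal axis through the centroid using Ī + A·d² with d = y − 118:
  bottom flange: d = -109 mm → contributes +27 864 720 mm⁴
  web: d = 0 mm → contributes +6 666 667 mm⁴
  top flange: d = 109 mm → contributes +27 864 720 mm⁴
Total I = 62 396 107 mm⁴.
Extreme fibre distance c = 118 mm; S = I/c = 528 781 mm³.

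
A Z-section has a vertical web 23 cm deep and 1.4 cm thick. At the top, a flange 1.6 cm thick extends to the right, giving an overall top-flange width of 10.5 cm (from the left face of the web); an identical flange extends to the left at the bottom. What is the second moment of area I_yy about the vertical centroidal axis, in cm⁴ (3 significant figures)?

Break the section into simple shapes (no overlaps), measuring from the bottom-left corner of the bounding box.
Web: 1.4 × 23, A = 32.2 cm², x = 9.8 cm, Ī = 5.2593 cm⁴.
Top flange (beyond web): 9.1 × 1.6, A = 14.56 cm², x = 15.05 cm, Ī = 100.48 cm⁴.
Bottom flange (beyond web): 9.1 × 1.6, A = 14.56 cm², x = 4.55 cm, Ī = 100.48 cm⁴.
Centroid: x̄ = ΣA·x / ΣA = 9.8 cm.
Transfer each piece to the vertical centroidal axis using Ī + A·d² with d = x − 9.8:
  web: d = 0 cm → contributes +5.2593 cm⁴
  top flange (beyond web): d = 5.25 cm → contributes +501.79 cm⁴
  bottom flange (beyond web): d = -5.25 cm → contributes +501.79 cm⁴
Total I = 1008.8 cm⁴.

I_yy ≈ 1010 cm⁴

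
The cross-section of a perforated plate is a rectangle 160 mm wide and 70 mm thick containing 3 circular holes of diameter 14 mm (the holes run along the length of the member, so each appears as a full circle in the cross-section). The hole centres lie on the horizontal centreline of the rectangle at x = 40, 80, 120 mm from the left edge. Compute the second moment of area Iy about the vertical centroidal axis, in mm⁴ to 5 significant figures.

Iy ≈ 2.3395 × 10⁷ mm⁴

Break the section into simple shapes (no overlaps), measuring from the bottom-left corner of the bounding box.
Plate: 160 × 70, A = 11 200 mm², x = 80 mm, Ī = 23 893 333 mm⁴.
Hole 1 (subtracted): ⌀14, A = 153.938 mm², x = 40 mm, Ī = 1885.741 mm⁴.
Hole 2 (subtracted): ⌀14, A = 153.938 mm², x = 80 mm, Ī = 1885.741 mm⁴.
Hole 3 (subtracted): ⌀14, A = 153.938 mm², x = 120 mm, Ī = 1885.741 mm⁴.
By symmetry the centroid is at mid-width, x̄ = 80 mm.
Transfer each piece to the vertical centroidal axis using Ī + A·d² with d = x − 80:
  plate: d = 0 mm → contributes +23 893 333 mm⁴
  hole 1: d = -40 mm → contributes −248186.6 mm⁴
  hole 2: d = 0 mm → contributes −1885.741 mm⁴
  hole 3: d = 40 mm → contributes −248186.6 mm⁴
Total I = 23 395 074 mm⁴.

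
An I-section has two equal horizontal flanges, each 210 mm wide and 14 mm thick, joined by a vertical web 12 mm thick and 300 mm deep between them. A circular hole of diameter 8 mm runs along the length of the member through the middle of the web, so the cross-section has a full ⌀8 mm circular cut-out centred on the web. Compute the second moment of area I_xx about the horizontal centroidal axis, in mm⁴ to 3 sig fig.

Decompose the section into non-overlapping parts with the origin at the bottom-left of its bounding rectangle.
Bottom flange: 210 × 14, A = 2 940 mm², y = 7 mm, Ī = 48 020 mm⁴.
Web: 12 × 300, A = 3 600 mm², y = 164 mm, Ī = 27 000 000 mm⁴.
Top flange: 210 × 14, A = 2 940 mm², y = 321 mm, Ī = 48 020 mm⁴.
Hole (subtracted): ⌀8, A = 50.265 mm², y = 164 mm, Ī = 201.06 mm⁴.
By symmetry the centroid is at mid-height, ȳ = 164 mm.
Transfer each piece to the horizontal centroidal axis using Ī + A·d² with d = y − 164:
  bottom flange: d = -157 mm → contributes +72 516 080 mm⁴
  web: d = 0 mm → contributes +27 000 000 mm⁴
  top flange: d = 157 mm → contributes +72 516 080 mm⁴
  hole: d = 0 mm → contributes −201.06 mm⁴
Total I = 172 031 959 mm⁴.

I_xx ≈ 1.72 × 10⁸ mm⁴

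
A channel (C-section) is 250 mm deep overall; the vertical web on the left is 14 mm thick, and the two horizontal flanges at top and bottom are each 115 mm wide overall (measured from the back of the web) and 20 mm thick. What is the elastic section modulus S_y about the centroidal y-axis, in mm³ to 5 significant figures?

S_y ≈ 1.2556 × 10⁵ mm³

Split into non-overlapping primitives; take the origin at the lower-left of the bounding box.
Web: 14 × 250, A = 3 500 mm², x = 7 mm, Ī = 57166.67 mm⁴.
Top flange (beyond web): 101 × 20, A = 2 020 mm², x = 64.5 mm, Ī = 1 717 168 mm⁴.
Bottom flange (beyond web): 101 × 20, A = 2 020 mm², x = 64.5 mm, Ī = 1 717 168 mm⁴.
Centroid: x̄ = ΣA·x / ΣA = 37.80902 mm.
Transfer each piece to the centroidal y-axis using Ī + A·d² with d = x − 37.80902:
  web: d = -30.80902 mm → contributes +3 379 351 mm⁴
  top flange (beyond web): d = 26.69098 mm → contributes +3 156 233 mm⁴
  bottom flange (beyond web): d = 26.69098 mm → contributes +3 156 233 mm⁴
Total I = 9 691 818 mm⁴.
Extreme fibre distance c = 77.19098 mm; S = I/c = 125556.4 mm³.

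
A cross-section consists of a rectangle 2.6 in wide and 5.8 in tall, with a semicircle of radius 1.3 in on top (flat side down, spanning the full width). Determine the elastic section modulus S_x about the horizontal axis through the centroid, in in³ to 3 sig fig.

Split into non-overlapping primitives; take the origin at the lower-left of the bounding box.
Rectangular body: 2.6 × 5.8, A = 15.08 in², y = 2.9 in, Ī = 42.274 in⁴.
Semicircular cap: semicircle r = 1.3, A = 2.6546 in², y = 6.3517 in, Ī = 0.31348 in⁴.
Centroid: ȳ = ΣA·y / ΣA = 3.4167 in.
Transfer each piece to the horizontal axis through the centroid using Ī + A·d² with d = y − 3.4167:
  rectangular body: d = -0.51668 in → contributes +46.3 in⁴
  semicircular cap: d = 2.9351 in → contributes +23.182 in⁴
Total I = 69.482 in⁴.
Extreme fibre distance c = 3.6833 in; S = I/c = 18.864 in³.

S_x ≈ 18.9 in³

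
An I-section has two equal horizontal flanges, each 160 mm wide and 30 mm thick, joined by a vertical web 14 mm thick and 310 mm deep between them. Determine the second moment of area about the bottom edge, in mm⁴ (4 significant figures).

Treat the section as a set of non-overlapping primitives; coordinates are from the bounding-box lower-left.
Bottom flange: 160 × 30, A = 4 800 mm², y = 15 mm, Ī = 360 000 mm⁴.
Web: 14 × 310, A = 4 340 mm², y = 185 mm, Ī = 34 756 167 mm⁴.
Top flange: 160 × 30, A = 4 800 mm², y = 355 mm, Ī = 360 000 mm⁴.
Transfer each piece to the bottom edge using Ī + A·d² with d = y − 0:
  bottom flange: d = 15 mm → contributes +1 440 000 mm⁴
  web: d = 185 mm → contributes +183 292 667 mm⁴
  top flange: d = 355 mm → contributes +605 280 000 mm⁴
Total I = 790 012 667 mm⁴.

I_base ≈ 7.900 × 10⁸ mm⁴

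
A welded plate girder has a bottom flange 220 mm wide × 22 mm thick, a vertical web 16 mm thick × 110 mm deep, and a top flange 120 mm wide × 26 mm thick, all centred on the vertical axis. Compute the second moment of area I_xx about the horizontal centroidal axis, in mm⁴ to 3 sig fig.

I_xx ≈ 3.65 × 10⁷ mm⁴

Split into non-overlapping primitives; take the origin at the lower-left of the bounding box.
Bottom plate: 220 × 22, A = 4 840 mm², y = 11 mm, Ī = 195 213 mm⁴.
Web plate: 16 × 110, A = 1 760 mm², y = 77 mm, Ī = 1 774 667 mm⁴.
Top plate: 120 × 26, A = 3 120 mm², y = 145 mm, Ī = 175 760 mm⁴.
Centroid: ȳ = ΣA·y / ΣA = 65.963 mm.
Transfer each piece to the horizontal centroidal axis using Ī + A·d² with d = y − 65.963:
  bottom plate: d = -54.963 mm → contributes +14 816 501 mm⁴
  web plate: d = 11.037 mm → contributes +1 989 063 mm⁴
  top plate: d = 79.037 mm → contributes +19 665 942 mm⁴
Total I = 36 471 507 mm⁴.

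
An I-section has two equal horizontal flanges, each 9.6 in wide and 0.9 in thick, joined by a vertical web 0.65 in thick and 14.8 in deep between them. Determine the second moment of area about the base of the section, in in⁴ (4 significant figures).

I_base ≈ 3095 in⁴

Split into non-overlapping primitives; take the origin at the lower-left of the bounding box.
Bottom flange: 9.6 × 0.9, A = 8.64 in², y = 0.45 in, Ī = 0.5832 in⁴.
Web: 0.65 × 14.8, A = 9.62 in², y = 8.3 in, Ī = 175.597 in⁴.
Top flange: 9.6 × 0.9, A = 8.64 in², y = 16.15 in, Ī = 0.5832 in⁴.
Transfer each piece to a horizontal axis along the bottom face using Ī + A·d² with d = y − 0:
  bottom flange: d = 0.45 in → contributes +2.3328 in⁴
  web: d = 8.3 in → contributes +838.319 in⁴
  top flange: d = 16.15 in → contributes +2254.09 in⁴
Total I = 3094.74 in⁴.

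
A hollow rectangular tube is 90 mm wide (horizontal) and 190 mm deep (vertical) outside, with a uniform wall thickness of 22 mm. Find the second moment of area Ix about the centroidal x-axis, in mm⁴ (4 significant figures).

Break the section into simple shapes (no overlaps), measuring from the bottom-left corner of the bounding box.
Outer rectangle: 90 × 190, A = 17 100 mm², y = 95 mm, Ī = 51 442 500 mm⁴.
Inner void (subtracted): 46 × 146, A = 6 716 mm², y = 95 mm, Ī = 11 929 855 mm⁴.
By symmetry the centroid is at mid-height, ȳ = 95 mm.
All pieces are centred on the centroidal x-axis, so I = ΣĪ (holes subtracted) = 39 512 645 mm⁴.

Ix ≈ 3.951 × 10⁷ mm⁴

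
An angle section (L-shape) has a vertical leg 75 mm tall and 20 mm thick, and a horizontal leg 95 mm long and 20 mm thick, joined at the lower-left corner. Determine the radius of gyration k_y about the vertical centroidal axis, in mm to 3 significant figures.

Decompose the section into non-overlapping parts with the origin at the bottom-left of its bounding rectangle.
Vertical leg: 20 × 75, A = 1 500 mm², x = 10 mm, Ī = 50 000 mm⁴.
Horizontal leg (remainder): 75 × 20, A = 1 500 mm², x = 57.5 mm, Ī = 703 125 mm⁴.
Centroid: x̄ = ΣA·x / ΣA = 33.75 mm.
Transfer each piece to the vertical centroidal axis using Ī + A·d² with d = x − 33.75:
  vertical leg: d = -23.75 mm → contributes +896 094 mm⁴
  horizontal leg (remainder): d = 23.75 mm → contributes +1 549 219 mm⁴
Total I = 2 445 313 mm⁴.
Radius of gyration: k = √(I/A) = √(2 445 313 / 3 000) = 28.55 mm.

k_y ≈ 28.6 mm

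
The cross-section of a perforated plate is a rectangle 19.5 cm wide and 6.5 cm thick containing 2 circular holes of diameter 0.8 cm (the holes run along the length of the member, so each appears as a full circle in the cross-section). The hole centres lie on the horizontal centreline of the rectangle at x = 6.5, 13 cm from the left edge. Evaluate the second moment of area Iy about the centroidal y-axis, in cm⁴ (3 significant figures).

Split into non-overlapping primitives; take the origin at the lower-left of the bounding box.
Plate: 19.5 × 6.5, A = 126.75 cm², x = 9.75 cm, Ī = 4016.4 cm⁴.
Hole 1 (subtracted): ⌀0.8, A = 0.50265 cm², x = 6.5 cm, Ī = 0.020106 cm⁴.
Hole 2 (subtracted): ⌀0.8, A = 0.50265 cm², x = 13 cm, Ī = 0.020106 cm⁴.
By symmetry the centroid is at mid-width, x̄ = 9.75 cm.
Transfer each piece to the centroidal y-axis using Ī + A·d² with d = x − 9.75:
  plate: d = 0 cm → contributes +4016.4 cm⁴
  hole 1: d = -3.25 cm → contributes −5.3294 cm⁴
  hole 2: d = 3.25 cm → contributes −5.3294 cm⁴
Total I = 4005.7 cm⁴.

Iy ≈ 4010 cm⁴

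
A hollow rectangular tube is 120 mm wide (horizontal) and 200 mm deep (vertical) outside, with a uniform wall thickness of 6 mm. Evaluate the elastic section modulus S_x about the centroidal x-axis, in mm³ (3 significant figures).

Treat the section as a set of non-overlapping primitives; coordinates are from the bounding-box lower-left.
Outer rectangle: 120 × 200, A = 24 000 mm², y = 100 mm, Ī = 80 000 000 mm⁴.
Inner void (subtracted): 108 × 188, A = 20 304 mm², y = 100 mm, Ī = 59 802 048 mm⁴.
By symmetry the centroid is at mid-height, ȳ = 100 mm.
All pieces are centred on the centroidal x-axis, so I = ΣĪ (holes subtracted) = 20 197 952 mm⁴.
Extreme fibre distance c = 100 mm; S = I/c = 201 980 mm³.

S_x ≈ 2.02 × 10⁵ mm³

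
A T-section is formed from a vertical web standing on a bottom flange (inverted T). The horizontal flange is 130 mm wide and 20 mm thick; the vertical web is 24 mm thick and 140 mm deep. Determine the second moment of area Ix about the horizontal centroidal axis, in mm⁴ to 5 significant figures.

Ix ≈ 1.4956 × 10⁷ mm⁴

Treat the section as a set of non-overlapping primitives; coordinates are from the bounding-box lower-left.
Flange: 130 × 20, A = 2 600 mm², y = 10 mm, Ī = 86666.67 mm⁴.
Web: 24 × 140, A = 3 360 mm², y = 90 mm, Ī = 5 488 000 mm⁴.
Centroid: ȳ = ΣA·y / ΣA = 55.10067 mm.
Transfer each piece to the horizontal centroidal axis using Ī + A·d² with d = y − 55.10067:
  flange: d = -45.10067 mm → contributes +5 375 250 mm⁴
  web: d = 34.89933 mm → contributes +9 580 356 mm⁴
Total I = 14 955 606 mm⁴.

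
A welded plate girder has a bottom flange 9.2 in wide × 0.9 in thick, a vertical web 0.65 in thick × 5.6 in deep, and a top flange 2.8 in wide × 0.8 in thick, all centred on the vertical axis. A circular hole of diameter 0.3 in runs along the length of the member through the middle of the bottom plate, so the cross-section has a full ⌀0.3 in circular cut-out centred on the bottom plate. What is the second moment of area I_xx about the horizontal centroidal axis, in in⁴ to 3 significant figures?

I_xx ≈ 92.8 in⁴

Treat the section as a set of non-overlapping primitives; coordinates are from the bounding-box lower-left.
Bottom plate: 9.2 × 0.9, A = 8.28 in², y = 0.45 in, Ī = 0.5589 in⁴.
Web plate: 0.65 × 5.6, A = 3.64 in², y = 3.7 in, Ī = 9.5125 in⁴.
Top plate: 2.8 × 0.8, A = 2.24 in², y = 6.9 in, Ī = 0.11947 in⁴.
Hole (subtracted): ⌀0.3, A = 0.070686 in², y = 0.45 in, Ī = 0.00039761 in⁴.
Centroid: ȳ = ΣA·y / ΣA = 2.3151 in.
Transfer each piece to the horizontal centroidal axis using Ī + A·d² with d = y − 2.3151:
  bottom plate: d = -1.8651 in → contributes +29.362 in⁴
  web plate: d = 1.3849 in → contributes +16.494 in⁴
  top plate: d = 4.5849 in → contributes +47.207 in⁴
  hole: d = -1.8651 in → contributes −0.24629 in⁴
Total I = 92.816 in⁴.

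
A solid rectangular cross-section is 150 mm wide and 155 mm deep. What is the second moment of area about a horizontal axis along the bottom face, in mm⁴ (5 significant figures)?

I_base ≈ 1.8619 × 10⁸ mm⁴

The section: 150 × 155, A = 23 250 mm², y = 77.5 mm, Ī = 46 548 438 mm⁴.
Transfer it to the base of the section using Ī + A·d² with d = y − 0:
  the section: d = 77.5 mm → contributes +186 193 750 mm⁴
Total I = 186 193 750 mm⁴.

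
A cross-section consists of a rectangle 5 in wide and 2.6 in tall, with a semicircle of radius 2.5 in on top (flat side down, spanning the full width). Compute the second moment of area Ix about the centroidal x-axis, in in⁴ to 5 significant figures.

Break the section into simple shapes (no overlaps), measuring from the bottom-left corner of the bounding box.
Rectangular body: 5 × 2.6, A = 13 in², y = 1.3 in, Ī = 7.323333 in⁴.
Semicircular cap: semicircle r = 2.5, A = 9.817477 in², y = 3.661033 in, Ī = 4.287381 in⁴.
Centroid: ȳ = ΣA·y / ΣA = 2.315861 in.
Transfer each piece to the centroidal x-axis using Ī + A·d² with d = y − 2.315861:
  rectangular body: d = -1.015861 in → contributes +20.73899 in⁴
  semicircular cap: d = 1.345172 in → contributes +22.05198 in⁴
Total I = 42.79097 in⁴.

Ix ≈ 42.791 in⁴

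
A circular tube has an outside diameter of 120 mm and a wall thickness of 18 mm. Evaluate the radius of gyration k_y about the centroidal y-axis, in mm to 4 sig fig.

k_y ≈ 36.62 mm

Split into non-overlapping primitives; take the origin at the lower-left of the bounding box.
Outer circle: ⌀120, A = 11309.7 mm², x = 60 mm, Ī = 10 178 760 mm⁴.
Bore (subtracted): ⌀84, A = 5541.77 mm², x = 60 mm, Ī = 2 443 920 mm⁴.
By symmetry the centroid is at mid-width, x̄ = 60 mm.
All pieces are centred on the centroidal y-axis, so I = ΣĪ (holes subtracted) = 7 734 840 mm⁴.
Radius of gyration: k = √(I/A) = √(7 734 840 / 5767.96) = 36.6197 mm.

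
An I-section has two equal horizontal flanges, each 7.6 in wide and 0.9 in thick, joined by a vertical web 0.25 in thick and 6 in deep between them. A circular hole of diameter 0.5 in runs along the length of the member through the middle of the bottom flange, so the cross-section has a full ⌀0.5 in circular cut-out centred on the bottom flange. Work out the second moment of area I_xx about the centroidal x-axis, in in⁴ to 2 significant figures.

Split into non-overlapping primitives; take the origin at the lower-left of the bounding box.
Bottom flange: 7.6 × 0.9, A = 6.84 in², y = 0.45 in, Ī = 0.4617 in⁴.
Web: 0.25 × 6, A = 1.5 in², y = 3.9 in, Ī = 4.5 in⁴.
Top flange: 7.6 × 0.9, A = 6.84 in², y = 7.35 in, Ī = 0.4617 in⁴.
Hole (subtracted): ⌀0.5, A = 0.1963 in², y = 0.45 in, Ī = 0.003068 in⁴.
Centroid: ȳ = ΣA·y / ΣA = 3.945 in.
Transfer each piece to the centroidal x-axis using Ī + A·d² with d = y − 3.945:
  bottom flange: d = -3.495 in → contributes +84.02 in⁴
  web: d = -0.04521 in → contributes +4.503 in⁴
  top flange: d = 3.405 in → contributes +79.76 in⁴
  hole: d = -3.495 in → contributes −2.402 in⁴
Total I = 165.9 in⁴.

I_xx ≈ 170 in⁴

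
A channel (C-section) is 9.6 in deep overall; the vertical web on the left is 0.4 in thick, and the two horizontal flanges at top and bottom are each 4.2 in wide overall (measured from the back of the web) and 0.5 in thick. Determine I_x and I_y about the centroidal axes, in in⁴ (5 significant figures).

I_x ≈ 108.24 in⁴, I_y ≈ 13.047 in⁴

Split into non-overlapping primitives; take the origin at the lower-left of the bounding box.
Web: 0.4 × 9.6, A = 3.84 in², y = 4.8 in, Ī = 29.4912 in⁴.
Top flange (beyond web): 3.8 × 0.5, A = 1.9 in², y = 9.35 in, Ī = 0.03958333 in⁴.
Bottom flange (beyond web): 3.8 × 0.5, A = 1.9 in², y = 0.25 in, Ī = 0.03958333 in⁴.
By symmetry the centroid is at mid-height, ȳ = 4.8 in.
Transfer each piece to the centroidal x-axis using Ī + A·d² with d = y − 4.8:
  web: d = 0 in → contributes +29.4912 in⁴
  top flange (beyond web): d = 4.55 in → contributes +39.37433 in⁴
  bottom flange (beyond web): d = -4.55 in → contributes +39.37433 in⁴
Total I = 108.2399 in⁴.
For the y-axis: x̄ = 1.244503 in.
Repeating about the centroidal y-axis gives I_y = 13.04674 in⁴.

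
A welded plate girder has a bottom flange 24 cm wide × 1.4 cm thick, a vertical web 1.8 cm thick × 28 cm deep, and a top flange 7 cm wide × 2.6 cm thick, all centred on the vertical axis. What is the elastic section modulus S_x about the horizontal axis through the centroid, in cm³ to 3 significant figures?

S_x ≈ 768 cm³

Treat the section as a set of non-overlapping primitives; coordinates are from the bounding-box lower-left.
Bottom plate: 24 × 1.4, A = 33.6 cm², y = 0.7 cm, Ī = 5.488 cm⁴.
Web plate: 1.8 × 28, A = 50.4 cm², y = 15.4 cm, Ī = 3292.8 cm⁴.
Top plate: 7 × 2.6, A = 18.2 cm², y = 30.7 cm, Ī = 10.253 cm⁴.
Centroid: ȳ = ΣA·y / ΣA = 13.292 cm.
Transfer each piece to the horizontal axis through the centroid using Ī + A·d² with d = y − 13.292:
  bottom plate: d = -12.592 cm → contributes +5332.9 cm⁴
  web plate: d = 2.1082 cm → contributes +3516.8 cm⁴
  top plate: d = 17.408 cm → contributes +5525.7 cm⁴
Total I = 14 375 cm⁴.
Extreme fibre distance c = 18.708 cm; S = I/c = 768.4 cm³.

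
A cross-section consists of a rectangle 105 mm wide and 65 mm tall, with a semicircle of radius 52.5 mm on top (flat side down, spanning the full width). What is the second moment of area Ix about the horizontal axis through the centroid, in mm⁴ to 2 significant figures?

Break the section into simple shapes (no overlaps), measuring from the bottom-left corner of the bounding box.
Rectangular body: 105 × 65, A = 6 825 mm², y = 32.5 mm, Ī = 2 402 969 mm⁴.
Semicircular cap: semicircle r = 52.5, A = 4 330 mm², y = 87.28 mm, Ī = 833 814 mm⁴.
Centroid: ȳ = ΣA·y / ΣA = 53.76 mm.
Transfer each piece to the horizontal axis through the centroid using Ī + A·d² with d = y − 53.76:
  rectangular body: d = -21.26 mm → contributes +5 488 640 mm⁴
  semicircular cap: d = 33.52 mm → contributes +5 698 042 mm⁴
Total I = 11 186 682 mm⁴.

Ix ≈ 1.1 × 10⁷ mm⁴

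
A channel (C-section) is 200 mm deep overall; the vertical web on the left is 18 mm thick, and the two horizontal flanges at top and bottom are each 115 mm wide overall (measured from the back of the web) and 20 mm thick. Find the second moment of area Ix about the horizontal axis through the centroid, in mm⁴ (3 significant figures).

Ix ≈ 4.36 × 10⁷ mm⁴

Treat the section as a set of non-overlapping primitives; coordinates are from the bounding-box lower-left.
Web: 18 × 200, A = 3 600 mm², y = 100 mm, Ī = 12 000 000 mm⁴.
Top flange (beyond web): 97 × 20, A = 1 940 mm², y = 190 mm, Ī = 64 667 mm⁴.
Bottom flange (beyond web): 97 × 20, A = 1 940 mm², y = 10 mm, Ī = 64 667 mm⁴.
By symmetry the centroid is at mid-height, ȳ = 100 mm.
Transfer each piece to the horizontal axis through the centroid using Ī + A·d² with d = y − 100:
  web: d = 0 mm → contributes +12 000 000 mm⁴
  top flange (beyond web): d = 90 mm → contributes +15 778 667 mm⁴
  bottom flange (beyond web): d = -90 mm → contributes +15 778 667 mm⁴
Total I = 43 557 333 mm⁴.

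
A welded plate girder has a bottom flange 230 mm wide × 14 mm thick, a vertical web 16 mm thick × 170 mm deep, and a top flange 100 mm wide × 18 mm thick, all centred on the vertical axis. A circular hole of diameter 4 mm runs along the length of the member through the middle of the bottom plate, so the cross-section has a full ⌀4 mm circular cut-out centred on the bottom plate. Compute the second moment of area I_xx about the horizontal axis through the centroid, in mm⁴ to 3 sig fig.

I_xx ≈ 4.77 × 10⁷ mm⁴

Treat the section as a set of non-overlapping primitives; coordinates are from the bounding-box lower-left.
Bottom plate: 230 × 14, A = 3 220 mm², y = 7 mm, Ī = 52 593 mm⁴.
Web plate: 16 × 170, A = 2 720 mm², y = 99 mm, Ī = 6 550 667 mm⁴.
Top plate: 100 × 18, A = 1 800 mm², y = 193 mm, Ī = 48 600 mm⁴.
Hole (subtracted): ⌀4, A = 12.566 mm², y = 7 mm, Ī = 12.566 mm⁴.
Centroid: ȳ = ΣA·y / ΣA = 82.709 mm.
Transfer each piece to the horizontal axis through the centroid using Ī + A·d² with d = y − 82.709:
  bottom plate: d = -75.709 mm → contributes +18 509 394 mm⁴
  web plate: d = 16.291 mm → contributes +7 272 503 mm⁴
  top plate: d = 110.29 mm → contributes +21 943 797 mm⁴
  hole: d = -75.709 mm → contributes −72 042 mm⁴
Total I = 47 653 652 mm⁴.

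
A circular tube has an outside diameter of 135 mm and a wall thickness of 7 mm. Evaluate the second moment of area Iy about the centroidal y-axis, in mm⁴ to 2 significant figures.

Iy ≈ 5.8 × 10⁶ mm⁴

Decompose the section into non-overlapping parts with the origin at the bottom-left of its bounding rectangle.
Outer circle: ⌀135, A = 14 314 mm², x = 67.5 mm, Ī = 16 304 406 mm⁴.
Bore (subtracted): ⌀121, A = 11 499 mm², x = 67.5 mm, Ī = 10 522 317 mm⁴.
By symmetry the centroid is at mid-width, x̄ = 67.5 mm.
All pieces are centred on the centroidal y-axis, so I = ΣĪ (holes subtracted) = 5 782 089 mm⁴.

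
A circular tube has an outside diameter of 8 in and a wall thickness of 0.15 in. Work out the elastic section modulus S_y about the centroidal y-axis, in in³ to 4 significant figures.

S_y ≈ 7.126 in³

Break the section into simple shapes (no overlaps), measuring from the bottom-left corner of the bounding box.
Outer circle: ⌀8, A = 50.2655 in², x = 4 in, Ī = 201.062 in⁴.
Bore (subtracted): ⌀7.7, A = 46.5663 in², x = 4 in, Ī = 172.557 in⁴.
By symmetry the centroid is at mid-width, x̄ = 4 in.
All pieces are centred on the centroidal y-axis, so I = ΣĪ (holes subtracted) = 28.5048 in⁴.
Extreme fibre distance c = 4 in; S = I/c = 7.12621 in³.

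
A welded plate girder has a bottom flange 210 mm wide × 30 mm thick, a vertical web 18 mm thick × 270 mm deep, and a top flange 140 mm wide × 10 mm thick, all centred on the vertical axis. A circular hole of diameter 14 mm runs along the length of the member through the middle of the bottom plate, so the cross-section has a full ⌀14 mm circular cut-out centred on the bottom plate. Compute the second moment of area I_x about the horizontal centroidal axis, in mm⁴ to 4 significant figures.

Decompose the section into non-overlapping parts with the origin at the bottom-left of its bounding rectangle.
Bottom plate: 210 × 30, A = 6 300 mm², y = 15 mm, Ī = 472 500 mm⁴.
Web plate: 18 × 270, A = 4 860 mm², y = 165 mm, Ī = 29 524 500 mm⁴.
Top plate: 140 × 10, A = 1 400 mm², y = 305 mm, Ī = 11666.7 mm⁴.
Hole (subtracted): ⌀14, A = 153.938 mm², y = 15 mm, Ī = 1885.74 mm⁴.
Centroid: ȳ = ΣA·y / ΣA = 106.488 mm.
Transfer each piece to the horizontal centroidal axis using Ī + A·d² with d = y − 106.488:
  bottom plate: d = -91.4875 mm → contributes +53 203 302 mm⁴
  web plate: d = 58.5125 mm → contributes +46 163 725 mm⁴
  top plate: d = 198.512 mm → contributes +55 181 746 mm⁴
  hole: d = -91.4875 mm → contributes −1 290 342 mm⁴
Total I = 153 258 431 mm⁴.

I_x ≈ 1.533 × 10⁸ mm⁴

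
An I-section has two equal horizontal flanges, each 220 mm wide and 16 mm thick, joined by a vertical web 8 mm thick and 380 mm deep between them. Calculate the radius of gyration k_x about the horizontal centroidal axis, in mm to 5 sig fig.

Break the section into simple shapes (no overlaps), measuring from the bottom-left corner of the bounding box.
Bottom flange: 220 × 16, A = 3 520 mm², y = 8 mm, Ī = 75093.33 mm⁴.
Web: 8 × 380, A = 3 040 mm², y = 206 mm, Ī = 36 581 333 mm⁴.
Top flange: 220 × 16, A = 3 520 mm², y = 404 mm, Ī = 75093.33 mm⁴.
By symmetry the centroid is at mid-height, ȳ = 206 mm.
Transfer each piece to the horizontal centroidal axis using Ī + A·d² with d = y − 206:
  bottom flange: d = -198 mm → contributes +138 073 173 mm⁴
  web: d = 0 mm → contributes +36 581 333 mm⁴
  top flange: d = 198 mm → contributes +138 073 173 mm⁴
Total I = 312 727 680 mm⁴.
Radius of gyration: k = √(I/A) = √(312 727 680 / 10 080) = 176.1379 mm.

k_x ≈ 176.14 mm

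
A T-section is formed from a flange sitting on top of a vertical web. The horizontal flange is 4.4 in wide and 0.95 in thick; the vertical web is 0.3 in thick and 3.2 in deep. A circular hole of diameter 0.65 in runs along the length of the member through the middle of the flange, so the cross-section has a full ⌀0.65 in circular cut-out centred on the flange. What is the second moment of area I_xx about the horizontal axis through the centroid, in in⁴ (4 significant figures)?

Split into non-overlapping primitives; take the origin at the lower-left of the bounding box.
Flange: 4.4 × 0.95, A = 4.18 in², y = 3.675 in, Ī = 0.314371 in⁴.
Web: 0.3 × 3.2, A = 0.96 in², y = 1.6 in, Ī = 0.8192 in⁴.
Hole (subtracted): ⌀0.65, A = 0.331831 in², y = 3.675 in, Ī = 0.00876241 in⁴.
Centroid: ȳ = ΣA·y / ΣA = 3.26071 in.
Transfer each piece to the horizontal axis through the centroid using Ī + A·d² with d = y − 3.26071:
  flange: d = 0.414295 in → contributes +1.03183 in⁴
  web: d = -1.66071 in → contributes +3.46682 in⁴
  hole: d = 0.414295 in → contributes −0.0657179 in⁴
Total I = 4.43293 in⁴.

I_xx ≈ 4.433 in⁴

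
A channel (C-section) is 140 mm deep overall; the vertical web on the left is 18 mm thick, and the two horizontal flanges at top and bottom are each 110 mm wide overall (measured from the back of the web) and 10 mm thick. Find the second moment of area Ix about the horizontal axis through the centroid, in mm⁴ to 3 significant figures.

Ix ≈ 1.19 × 10⁷ mm⁴

Decompose the section into non-overlapping parts with the origin at the bottom-left of its bounding rectangle.
Web: 18 × 140, A = 2 520 mm², y = 70 mm, Ī = 4 116 000 mm⁴.
Top flange (beyond web): 92 × 10, A = 920 mm², y = 135 mm, Ī = 7666.7 mm⁴.
Bottom flange (beyond web): 92 × 10, A = 920 mm², y = 5 mm, Ī = 7666.7 mm⁴.
By symmetry the centroid is at mid-height, ȳ = 70 mm.
Transfer each piece to the horizontal axis through the centroid using Ī + A·d² with d = y − 70:
  web: d = 0 mm → contributes +4 116 000 mm⁴
  top flange (beyond web): d = 65 mm → contributes +3 894 667 mm⁴
  bottom flange (beyond web): d = -65 mm → contributes +3 894 667 mm⁴
Total I = 11 905 333 mm⁴.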